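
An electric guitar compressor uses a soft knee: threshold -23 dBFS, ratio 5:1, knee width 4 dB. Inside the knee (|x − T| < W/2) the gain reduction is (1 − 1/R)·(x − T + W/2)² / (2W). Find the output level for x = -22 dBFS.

x − T + W/2 = -22 − (-23) + 2 = 3.
GR = (1 − 1/5) × 3² / 8 = 0.8 × 9 / 8 = 0.9 dB.
Output = -22 − 0.9 = -22.9 dBFS.

-22.9 dBFS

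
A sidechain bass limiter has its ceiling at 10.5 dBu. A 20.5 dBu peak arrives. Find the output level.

At ∞:1, everything above 10.5 dBu is held at the ceiling.

10.5 dBu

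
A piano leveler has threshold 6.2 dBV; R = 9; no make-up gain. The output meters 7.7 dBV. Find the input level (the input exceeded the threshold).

The compressed level sits 7.7 − 6.2 = 1.5 dB over threshold.
Undo the ratio: input overshoot = 1.5 × 9 = 13.5 dB, giving input = 19.7 dBV.

19.7 dBV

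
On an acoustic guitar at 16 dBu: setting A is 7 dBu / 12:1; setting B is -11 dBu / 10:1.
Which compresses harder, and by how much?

A: overshoot 9 dB → output overshoot 0.75 dB → GR 8.25 dB.
B: overshoot 27 dB → output overshoot 2.7 dB → GR 24.3 dB.
B applies 16.05 dB more gain reduction.

B, by 16.05 dB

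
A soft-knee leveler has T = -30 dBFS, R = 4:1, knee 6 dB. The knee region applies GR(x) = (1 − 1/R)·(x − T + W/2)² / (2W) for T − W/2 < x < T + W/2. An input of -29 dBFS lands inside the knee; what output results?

-30 dBFS

x − T + W/2 = -29 − (-30) + 3 = 4.
GR = (1 − 1/4) × 4² / 12 = 0.75 × 16 / 12 = 1 dB.
Output = -29 − 1 = -30 dBFS.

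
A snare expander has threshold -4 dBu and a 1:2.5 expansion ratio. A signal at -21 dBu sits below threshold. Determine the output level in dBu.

-46.5 dBu

The input is 17 dB below the -4 dBu threshold.
A 1:2.5 expander multiplies undershoot by 2.5: 17 × 2.5 = 42.5 dB below threshold.
Output = -4 − 42.5 = -46.5 dBu.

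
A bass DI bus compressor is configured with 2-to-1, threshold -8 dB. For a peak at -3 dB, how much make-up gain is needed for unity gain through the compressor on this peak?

Overshoot 5 dB → 5/2 = 2.5 dB after compression, so the compressed level is -8 + 2.5 = -5.5 dB.
Make-up = target − compressed = -3 − (-5.5) = 2.5 dB.

2.5 dB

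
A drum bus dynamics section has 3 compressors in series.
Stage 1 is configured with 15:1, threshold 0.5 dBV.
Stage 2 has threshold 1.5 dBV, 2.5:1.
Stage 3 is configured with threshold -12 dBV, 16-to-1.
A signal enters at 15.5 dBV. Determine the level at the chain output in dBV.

Stage 1: 15.5 dBV is 15 dB over 0.5 dBV; at 15:1 that becomes 1 dB over, giving 1.5 dBV.
Stage 2: 1.5 dBV is at or below the 1.5 dBV threshold — no compression; output 1.5 dBV.
Stage 3: 13.5 dB above -12 dBV, reduced 16:1 to 0.84375 dB above → -11.15625 dBV.

-11.15625 dBV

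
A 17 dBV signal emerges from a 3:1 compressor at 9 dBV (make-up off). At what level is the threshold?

Let T be the threshold. Output overshoot = (input overshoot)/R, so 9 − T = (17 − T)/3.
3·(9 − T) = 17 − T → 2·T = 27 − 17 = 10.
T = 10/2 = 5 dBV.

5 dBV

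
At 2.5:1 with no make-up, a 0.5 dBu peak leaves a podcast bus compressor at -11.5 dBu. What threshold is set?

-19.5 dBu

Gain reduction = 0.5 − (-11.5) = 12 dB; output overshoot = GR / (R − 1) = 12 / 1.5 = 8 dB.
Threshold = output − output overshoot = -11.5 − 8 = -19.5 dBu.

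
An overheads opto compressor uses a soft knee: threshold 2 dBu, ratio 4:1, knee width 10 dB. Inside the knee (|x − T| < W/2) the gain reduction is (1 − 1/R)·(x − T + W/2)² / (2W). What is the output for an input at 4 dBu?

2.1625 dBu

x − T + W/2 = 4 − 2 + 5 = 7.
GR = (1 − 1/4) × 7² / 20 = 0.75 × 49 / 20 = 1.8375 dB.
Output = 4 − 1.8375 = 2.1625 dBu.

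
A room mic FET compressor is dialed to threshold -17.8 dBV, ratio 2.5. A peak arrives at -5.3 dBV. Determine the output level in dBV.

-12.8 dBV

-5.3 dBV sits 12.5 dB over threshold.
The 12.5 dB excess becomes 5 dB after 2.5:1 reduction.
Output = -17.8 + 5 = -12.8 dBV.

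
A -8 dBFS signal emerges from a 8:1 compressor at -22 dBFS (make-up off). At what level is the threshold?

-24 dBFS

Let T be the threshold. Output overshoot = (input overshoot)/R, so -22 − T = (-8 − T)/8.
8·(-22 − T) = -8 − T → 7·T = -176 − (-8) = -168.
T = -168/7 = -24 dBFS.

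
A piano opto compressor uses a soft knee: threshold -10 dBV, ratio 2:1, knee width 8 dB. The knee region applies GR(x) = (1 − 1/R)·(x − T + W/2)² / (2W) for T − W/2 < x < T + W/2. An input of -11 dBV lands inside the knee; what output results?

x − T + W/2 = -11 − (-10) + 4 = 3.
GR = (1 − 1/2) × 3² / 16 = 0.5 × 9 / 16 = 0.28125 dB.
Output = -11 − 0.28125 = -11.28125 dBV.

-11.28125 dBV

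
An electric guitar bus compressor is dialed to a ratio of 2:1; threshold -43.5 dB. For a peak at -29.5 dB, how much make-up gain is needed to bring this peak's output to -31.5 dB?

Without make-up, output = threshold + overshoot/2 = -43.5 + 7 = -36.5 dB.
Gap to target: 5 dB.

5 dB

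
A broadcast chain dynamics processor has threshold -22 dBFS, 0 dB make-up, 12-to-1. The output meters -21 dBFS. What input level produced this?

The compressed level sits -21 − (-22) = 1 dB over threshold.
Before 12:1 compression the overshoot was 1 × 12 = 12 dB, so input = -22 + 12 = -10 dBFS.

-10 dBFS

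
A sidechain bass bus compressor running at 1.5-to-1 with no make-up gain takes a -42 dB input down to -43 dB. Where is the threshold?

-45 dB

Gain reduction = -42 − (-43) = 1 dB; output overshoot = GR / (R − 1) = 1 / 0.5 = 2 dB.
Threshold = output − output overshoot = -43 − 2 = -45 dB.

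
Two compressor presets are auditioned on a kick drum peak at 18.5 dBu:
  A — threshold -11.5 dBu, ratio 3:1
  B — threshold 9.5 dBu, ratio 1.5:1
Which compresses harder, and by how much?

A, by 17 dB

A: 30 dB over, compressed to 10 dB over, so 20 dB of GR.
B: 9 dB over, compressed to 6 dB over, so 3 dB of GR.
A applies 17 dB more gain reduction.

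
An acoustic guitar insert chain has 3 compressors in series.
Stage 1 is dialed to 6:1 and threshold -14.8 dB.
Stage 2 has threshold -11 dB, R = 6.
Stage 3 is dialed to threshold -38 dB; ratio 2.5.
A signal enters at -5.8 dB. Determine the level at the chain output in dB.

-28.12 dB

Stage 1: overshoot 9 dB → 9/6 = 1.5 dB → -13.3 dB.
Stage 2: below threshold (-13.3 ≤ -11); passes unchanged; output -13.3 dB.
Stage 3: -13.3 dB is 24.7 dB over -38 dB; at 2.5:1 that becomes 9.88 dB over, giving -28.12 dB.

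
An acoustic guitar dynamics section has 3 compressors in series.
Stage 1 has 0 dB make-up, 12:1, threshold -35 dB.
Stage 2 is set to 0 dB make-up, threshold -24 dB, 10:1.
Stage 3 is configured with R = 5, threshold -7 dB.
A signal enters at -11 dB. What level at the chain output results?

-33 dB

Stage 1: overshoot 24 dB → 24/12 = 2 dB → -33 dB.
Stage 2: -33 dB is at or below the -24 dB threshold — no compression; output -33 dB.
Stage 3: -33 dB is at or below the -7 dB threshold — no compression; output -33 dB.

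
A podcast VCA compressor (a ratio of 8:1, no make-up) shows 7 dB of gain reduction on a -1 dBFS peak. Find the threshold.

-9 dBFS

Input is 8 dB above T (since output overshoot × R = input overshoot: (-8 − T)·8 = -1 − T gives T = -9 dBFS).
Check: -9 + (-1 − (-9))/8 = -9 + 1 = -8 dBFS. ✓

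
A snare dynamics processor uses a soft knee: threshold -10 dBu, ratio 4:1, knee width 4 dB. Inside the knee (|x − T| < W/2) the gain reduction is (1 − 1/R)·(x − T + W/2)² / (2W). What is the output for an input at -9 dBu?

x − T + W/2 = -9 − (-10) + 2 = 3.
GR = (1 − 1/4) × 3² / 8 = 0.75 × 9 / 8 = 0.84375 dB.
Output = -9 − 0.84375 = -9.84375 dBu.

-9.84375 dBu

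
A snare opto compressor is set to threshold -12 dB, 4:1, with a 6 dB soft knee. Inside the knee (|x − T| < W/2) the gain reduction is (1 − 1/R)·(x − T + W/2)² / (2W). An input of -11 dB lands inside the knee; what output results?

x − T + W/2 = -11 − (-12) + 3 = 4.
GR = (1 − 1/4) × 4² / 12 = 0.75 × 16 / 12 = 1 dB.
Output = -11 − 1 = -12 dB.

-12 dB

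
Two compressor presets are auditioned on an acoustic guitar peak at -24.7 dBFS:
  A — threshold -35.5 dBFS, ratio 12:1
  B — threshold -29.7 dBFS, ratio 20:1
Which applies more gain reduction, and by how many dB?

A: overshoot 10.8 dB → output overshoot 0.9 dB → GR 9.9 dB.
B: overshoot 5 dB → output overshoot 0.25 dB → GR 4.75 dB.
A reduces 5.15 dB more.

A, by 5.15 dB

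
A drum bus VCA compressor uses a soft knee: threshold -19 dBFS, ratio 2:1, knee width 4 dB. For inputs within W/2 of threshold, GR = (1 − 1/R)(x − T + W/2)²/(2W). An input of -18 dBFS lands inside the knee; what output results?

-18.5625 dBFS

x − T + W/2 = -18 − (-19) + 2 = 3.
GR = (1 − 1/2) × 3² / 8 = 0.5 × 9 / 8 = 0.5625 dB.
Output = -18 − 0.5625 = -18.5625 dBFS.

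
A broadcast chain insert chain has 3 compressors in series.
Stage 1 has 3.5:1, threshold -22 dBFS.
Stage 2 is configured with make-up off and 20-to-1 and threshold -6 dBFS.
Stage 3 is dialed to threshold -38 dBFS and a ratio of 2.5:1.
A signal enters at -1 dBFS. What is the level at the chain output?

-29.2 dBFS

Stage 1: 21 dB above -22 dBFS, reduced 3.5:1 to 6 dB above → -16 dBFS.
Stage 2: -16 dBFS ≤ -6 dBFS, so stage 2 doesn't engage; output -16 dBFS.
Stage 3: 22 dB above -38 dBFS, reduced 2.5:1 to 8.8 dB above → -29.2 dBFS.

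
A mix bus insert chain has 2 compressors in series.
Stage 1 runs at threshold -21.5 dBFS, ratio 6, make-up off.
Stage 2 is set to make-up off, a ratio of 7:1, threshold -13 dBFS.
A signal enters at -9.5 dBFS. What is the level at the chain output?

-19.5 dBFS

Stage 1: -9.5 dBFS is 12 dB over -21.5 dBFS; at 6:1 that becomes 2 dB over, giving -19.5 dBFS.
Stage 2: below threshold (-19.5 ≤ -13); passes unchanged; output -19.5 dBFS.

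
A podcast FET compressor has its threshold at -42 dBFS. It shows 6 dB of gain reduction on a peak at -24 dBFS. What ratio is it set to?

1.5:1

Input overshoot = -24 − (-42) = 18 dB.
Output overshoot = 18 − 6 = 12 dB.
Ratio = input overshoot / output overshoot = 18 / 12 = 1.5.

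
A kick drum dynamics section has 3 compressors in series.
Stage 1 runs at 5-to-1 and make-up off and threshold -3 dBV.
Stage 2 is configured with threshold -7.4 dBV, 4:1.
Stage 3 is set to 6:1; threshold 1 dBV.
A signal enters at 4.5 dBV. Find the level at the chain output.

Stage 1: 7.5 dB above -3 dBV, reduced 5:1 to 1.5 dB above → -1.5 dBV.
Stage 2: overshoot 5.9 dB → 5.9/4 = 1.475 dB → -5.925 dBV.
Stage 3: below threshold (-5.925 ≤ 1); passes unchanged; output -5.925 dBV.

-5.925 dBV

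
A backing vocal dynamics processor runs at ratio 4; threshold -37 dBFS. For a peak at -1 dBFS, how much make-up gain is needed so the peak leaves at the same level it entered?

Overshoot 36 dB → 36/4 = 9 dB after compression, so the compressed level is -37 + 9 = -28 dBFS.
Make-up = target − compressed = -1 − (-28) = 27 dB.

27 dB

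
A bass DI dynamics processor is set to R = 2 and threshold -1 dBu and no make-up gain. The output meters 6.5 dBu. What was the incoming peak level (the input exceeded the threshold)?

14 dBu

The compressed level sits 6.5 − (-1) = 7.5 dB over threshold.
Undo the ratio: input overshoot = 7.5 × 2 = 15 dB, giving input = 14 dBu.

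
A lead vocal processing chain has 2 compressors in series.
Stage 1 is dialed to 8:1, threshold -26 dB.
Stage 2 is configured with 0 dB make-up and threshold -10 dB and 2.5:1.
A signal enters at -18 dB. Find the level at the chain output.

-25 dB

Stage 1: 8 dB above -26 dB, reduced 8:1 to 1 dB above → -25 dB.
Stage 2: -25 dB is at or below the -10 dB threshold — no compression; output -25 dB.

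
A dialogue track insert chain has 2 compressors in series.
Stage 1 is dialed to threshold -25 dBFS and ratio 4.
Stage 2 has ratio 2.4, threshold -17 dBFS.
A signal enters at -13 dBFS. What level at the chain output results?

Stage 1: 12 dB above -25 dBFS, reduced 4:1 to 3 dB above → -22 dBFS.
Stage 2: -22 dBFS ≤ -17 dBFS, so stage 2 doesn't engage; output -22 dBFS.

-22 dBFS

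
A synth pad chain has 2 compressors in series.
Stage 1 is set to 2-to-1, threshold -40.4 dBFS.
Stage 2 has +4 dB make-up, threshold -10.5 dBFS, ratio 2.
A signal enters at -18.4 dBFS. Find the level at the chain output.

Stage 1: 22 dB above -40.4 dBFS, reduced 2:1 to 11 dB above → -29.4 dBFS.
Stage 2: below threshold (-29.4 ≤ -10.5); passes unchanged; make-up brings it to -25.4 dBFS.

-25.4 dBFS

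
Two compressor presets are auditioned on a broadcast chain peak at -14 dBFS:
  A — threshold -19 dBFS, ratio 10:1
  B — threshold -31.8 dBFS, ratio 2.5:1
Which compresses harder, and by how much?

A: overshoot 5 dB → output overshoot 0.5 dB → GR 4.5 dB.
B: overshoot 17.8 dB → output overshoot 7.12 dB → GR 10.68 dB.
B reduces 6.18 dB more.

B, by 6.18 dB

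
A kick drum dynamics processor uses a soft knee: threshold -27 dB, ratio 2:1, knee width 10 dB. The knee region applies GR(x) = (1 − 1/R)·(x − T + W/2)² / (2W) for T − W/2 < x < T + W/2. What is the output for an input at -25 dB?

-26.225 dB

x − T + W/2 = -25 − (-27) + 5 = 7.
GR = (1 − 1/2) × 7² / 20 = 0.5 × 49 / 20 = 1.225 dB.
Output = -25 − 1.225 = -26.225 dB.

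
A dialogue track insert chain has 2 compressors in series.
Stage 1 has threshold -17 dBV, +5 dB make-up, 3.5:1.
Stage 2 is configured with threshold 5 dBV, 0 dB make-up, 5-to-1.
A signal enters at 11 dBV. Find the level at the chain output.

-4 dBV

Stage 1: overshoot 28 dB → 28/3.5 = 8 dB → -9 dBV; +5 dB make-up → -4 dBV.
Stage 2: below threshold (-4 ≤ 5); passes unchanged; output -4 dBV.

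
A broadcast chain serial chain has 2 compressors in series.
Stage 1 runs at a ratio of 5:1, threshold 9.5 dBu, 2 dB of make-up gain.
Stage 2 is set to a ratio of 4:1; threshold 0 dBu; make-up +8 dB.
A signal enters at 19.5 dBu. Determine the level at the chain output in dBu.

Stage 1: 10 dB above 9.5 dBu, reduced 5:1 to 2 dB above → 11.5 dBu; +2 dB make-up → 13.5 dBu.
Stage 2: overshoot 13.5 dB → 13.5/4 = 3.375 dB → 3.375 dBu; +8 dB make-up → 11.375 dBu.

11.375 dBu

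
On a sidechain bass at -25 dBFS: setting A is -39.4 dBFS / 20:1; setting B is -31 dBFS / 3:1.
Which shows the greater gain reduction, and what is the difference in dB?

A, by 9.68 dB

A: GR = 14.4 − 14.4/20 = 13.68 dB.
B: GR = 6 − 6/3 = 4 dB.
Difference: 9.68 dB in favour of A.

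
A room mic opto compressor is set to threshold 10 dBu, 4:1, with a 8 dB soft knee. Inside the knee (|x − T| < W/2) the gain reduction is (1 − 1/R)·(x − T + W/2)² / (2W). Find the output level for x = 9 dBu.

x − T + W/2 = 9 − 10 + 4 = 3.
GR = (1 − 1/4) × 3² / 16 = 0.75 × 9 / 16 = 0.421875 dB.
Output = 9 − 0.421875 = 8.578125 dBu.

8.578125 dBu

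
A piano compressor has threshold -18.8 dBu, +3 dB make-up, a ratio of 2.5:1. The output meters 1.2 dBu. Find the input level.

23.7 dBu

Remove make-up: 1.2 − 3 = -1.8 dBu.
Post-compression overshoot = -1.8 − (-18.8) = 17 dB.
Undo the ratio: input overshoot = 17 × 2.5 = 42.5 dB, giving input = 23.7 dBu.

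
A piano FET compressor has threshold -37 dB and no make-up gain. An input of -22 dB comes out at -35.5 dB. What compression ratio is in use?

10:1

Input overshoot = -22 − (-37) = 15 dB; output overshoot = -35.5 − (-37) = 1.5 dB.
Ratio = 15 / 1.5 = 10.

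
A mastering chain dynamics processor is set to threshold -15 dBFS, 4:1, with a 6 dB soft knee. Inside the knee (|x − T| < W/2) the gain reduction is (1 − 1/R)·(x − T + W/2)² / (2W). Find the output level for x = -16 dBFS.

x − T + W/2 = -16 − (-15) + 3 = 2.
GR = (1 − 1/4) × 2² / 12 = 0.75 × 4 / 12 = 0.25 dB.
Output = -16 − 0.25 = -16.25 dBFS.

-16.25 dBFS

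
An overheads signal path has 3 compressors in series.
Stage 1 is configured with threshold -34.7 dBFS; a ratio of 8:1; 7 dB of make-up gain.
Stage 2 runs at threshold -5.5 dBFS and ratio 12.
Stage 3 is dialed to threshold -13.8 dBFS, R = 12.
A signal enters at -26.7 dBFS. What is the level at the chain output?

-26.7 dBFS

Stage 1: -26.7 dBFS is 8 dB over -34.7 dBFS; at 8:1 that becomes 1 dB over, giving -33.7 dBFS; +7 dB make-up → -26.7 dBFS.
Stage 2: below threshold (-26.7 ≤ -5.5); passes unchanged; output -26.7 dBFS.
Stage 3: -26.7 dBFS is at or below the -13.8 dBFS threshold — no compression; output -26.7 dBFS.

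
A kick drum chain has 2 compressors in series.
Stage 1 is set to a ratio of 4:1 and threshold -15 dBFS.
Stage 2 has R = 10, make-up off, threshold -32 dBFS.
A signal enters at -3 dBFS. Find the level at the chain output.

Stage 1: 12 dB above -15 dBFS, reduced 4:1 to 3 dB above → -12 dBFS.
Stage 2: 20 dB above -32 dBFS, reduced 10:1 to 2 dB above → -30 dBFS.

-30 dBFS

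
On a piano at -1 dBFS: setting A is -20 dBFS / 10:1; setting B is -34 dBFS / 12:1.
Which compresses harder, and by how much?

B, by 13.15 dB

A: overshoot 19 dB → output overshoot 1.9 dB → GR 17.1 dB.
B: overshoot 33 dB → output overshoot 2.75 dB → GR 30.25 dB.
B reduces 13.15 dB more.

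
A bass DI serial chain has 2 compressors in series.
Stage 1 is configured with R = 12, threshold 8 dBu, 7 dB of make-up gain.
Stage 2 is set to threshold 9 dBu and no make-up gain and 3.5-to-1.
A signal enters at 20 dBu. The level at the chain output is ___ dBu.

11 dBu

Stage 1: 12 dB above 8 dBu, reduced 12:1 to 1 dB above → 9 dBu; +7 dB make-up → 16 dBu.
Stage 2: 16 dBu is 7 dB over 9 dBu; at 3.5:1 that becomes 2 dB over, giving 11 dBu.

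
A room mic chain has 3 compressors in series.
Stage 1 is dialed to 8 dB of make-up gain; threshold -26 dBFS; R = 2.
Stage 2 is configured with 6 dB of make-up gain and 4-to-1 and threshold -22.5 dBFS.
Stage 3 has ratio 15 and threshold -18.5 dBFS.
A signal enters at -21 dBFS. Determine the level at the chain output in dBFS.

-18.25 dBFS

Stage 1: 5 dB above -26 dBFS, reduced 2:1 to 2.5 dB above → -23.5 dBFS; +8 dB make-up → -15.5 dBFS.
Stage 2: -15.5 dBFS is 7 dB over -22.5 dBFS; at 4:1 that becomes 1.75 dB over, giving -20.75 dBFS; +6 dB make-up → -14.75 dBFS.
Stage 3: 3.75 dB above -18.5 dBFS, reduced 15:1 to 0.25 dB above → -18.25 dBFS.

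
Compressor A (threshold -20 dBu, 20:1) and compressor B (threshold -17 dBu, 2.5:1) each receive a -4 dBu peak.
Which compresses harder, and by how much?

A: overshoot 16 dB → output overshoot 0.8 dB → GR 15.2 dB.
B: overshoot 13 dB → output overshoot 5.2 dB → GR 7.8 dB.
A applies 7.4 dB more gain reduction.

A, by 7.4 dB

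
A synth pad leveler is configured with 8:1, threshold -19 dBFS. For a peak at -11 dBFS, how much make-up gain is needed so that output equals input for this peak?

Overshoot 8 dB → 8/8 = 1 dB after compression, so the compressed level is -19 + 1 = -18 dBFS.
Make-up = target − compressed = -11 − (-18) = 7 dB.

7 dB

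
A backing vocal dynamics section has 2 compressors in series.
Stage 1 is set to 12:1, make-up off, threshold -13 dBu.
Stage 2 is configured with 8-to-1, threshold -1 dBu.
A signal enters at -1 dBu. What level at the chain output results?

-12 dBu

Stage 1: 12 dB above -13 dBu, reduced 12:1 to 1 dB above → -12 dBu.
Stage 2: below threshold (-12 ≤ -1); passes unchanged; output -12 dBu.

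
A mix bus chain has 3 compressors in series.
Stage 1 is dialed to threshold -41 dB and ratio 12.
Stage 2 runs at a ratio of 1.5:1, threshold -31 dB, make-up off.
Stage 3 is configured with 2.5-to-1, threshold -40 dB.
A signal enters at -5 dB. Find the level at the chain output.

-39.2 dB

Stage 1: -5 dB is 36 dB over -41 dB; at 12:1 that becomes 3 dB over, giving -38 dB.
Stage 2: below threshold (-38 ≤ -31); passes unchanged; output -38 dB.
Stage 3: overshoot 2 dB → 2/2.5 = 0.8 dB → -39.2 dB.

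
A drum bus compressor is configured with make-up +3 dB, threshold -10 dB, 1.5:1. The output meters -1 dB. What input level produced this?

-1 dB

Before make-up, the level was -1 − 3 = -4 dB.
The compressed level sits -4 − (-10) = 6 dB over threshold.
Before 1.5:1 compression the overshoot was 6 × 1.5 = 9 dB, so input = -10 + 9 = -1 dB.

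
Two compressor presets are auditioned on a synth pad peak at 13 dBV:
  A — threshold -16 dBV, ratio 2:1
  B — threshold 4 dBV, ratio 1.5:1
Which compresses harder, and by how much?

A, by 11.5 dB

A: GR = 29 − 29/2 = 14.5 dB.
B: GR = 9 − 9/1.5 = 3 dB.
Difference: 11.5 dB in favour of A.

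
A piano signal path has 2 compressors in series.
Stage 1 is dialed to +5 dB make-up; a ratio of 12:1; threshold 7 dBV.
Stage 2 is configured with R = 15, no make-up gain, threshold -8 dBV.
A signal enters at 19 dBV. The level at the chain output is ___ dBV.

Stage 1: overshoot 12 dB → 12/12 = 1 dB → 8 dBV; +5 dB make-up → 13 dBV.
Stage 2: 13 dBV is 21 dB over -8 dBV; at 15:1 that becomes 1.4 dB over, giving -6.6 dBV.

-6.6 dBV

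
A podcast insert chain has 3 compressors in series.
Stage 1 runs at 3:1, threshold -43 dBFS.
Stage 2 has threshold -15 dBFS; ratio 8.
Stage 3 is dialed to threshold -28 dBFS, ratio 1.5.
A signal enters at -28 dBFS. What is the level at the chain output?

Stage 1: -28 dBFS is 15 dB over -43 dBFS; at 3:1 that becomes 5 dB over, giving -38 dBFS.
Stage 2: -38 dBFS ≤ -15 dBFS, so stage 2 doesn't engage; output -38 dBFS.
Stage 3: -38 dBFS ≤ -28 dBFS, so stage 3 doesn't engage; output -38 dBFS.

-38 dBFS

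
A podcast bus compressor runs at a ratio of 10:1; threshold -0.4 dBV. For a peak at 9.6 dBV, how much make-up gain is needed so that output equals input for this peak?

The peak compresses to -0.4 + 10/10 = 0.6 dBV.
To reach 9.6 dBV requires 9.6 − 0.6 = 9 dB of make-up.

9 dB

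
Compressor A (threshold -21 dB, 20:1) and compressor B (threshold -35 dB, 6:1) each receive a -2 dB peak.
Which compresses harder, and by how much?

B, by 9.45 dB

A: GR = 19 − 19/20 = 18.05 dB.
B: GR = 33 − 33/6 = 27.5 dB.
B applies 9.45 dB more gain reduction.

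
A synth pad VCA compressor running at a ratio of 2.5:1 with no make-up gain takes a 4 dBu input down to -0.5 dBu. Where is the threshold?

Let T be the threshold. Output overshoot = (input overshoot)/R, so -0.5 − T = (4 − T)/2.5.
2.5·(-0.5 − T) = 4 − T → 1.5·T = -1.25 − 4 = -5.25.
T = -5.25/1.5 = -3.5 dBu.

-3.5 dBu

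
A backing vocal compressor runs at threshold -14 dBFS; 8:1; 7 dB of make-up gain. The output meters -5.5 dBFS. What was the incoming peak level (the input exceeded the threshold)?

Stripping the +7 dB make-up gives -12.5 dBFS at the gain stage.
The compressed level sits -12.5 − (-14) = 1.5 dB over threshold.
Undo the ratio: input overshoot = 1.5 × 8 = 12 dB, giving input = -2 dBFS.

-2 dBFS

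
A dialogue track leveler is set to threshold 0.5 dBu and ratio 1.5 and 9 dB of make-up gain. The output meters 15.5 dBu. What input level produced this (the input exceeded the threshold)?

9.5 dBu

Stripping the +9 dB make-up gives 6.5 dBu at the gain stage.
That's 6 dB above the 0.5 dBu threshold.
Before 1.5:1 compression the overshoot was 6 × 1.5 = 9 dB, so input = 0.5 + 9 = 9.5 dBu.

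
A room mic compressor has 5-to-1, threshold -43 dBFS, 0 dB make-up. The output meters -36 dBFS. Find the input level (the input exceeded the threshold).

-8 dBFS

That's 7 dB above the -43 dBFS threshold.
Before 5:1 compression the overshoot was 7 × 5 = 35 dB, so input = -43 + 35 = -8 dBFS.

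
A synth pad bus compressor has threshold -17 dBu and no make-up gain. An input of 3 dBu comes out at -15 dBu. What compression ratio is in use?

Input overshoot = 3 − (-17) = 20 dB; output overshoot = -15 − (-17) = 2 dB.
Ratio = 20 / 2 = 10.

10:1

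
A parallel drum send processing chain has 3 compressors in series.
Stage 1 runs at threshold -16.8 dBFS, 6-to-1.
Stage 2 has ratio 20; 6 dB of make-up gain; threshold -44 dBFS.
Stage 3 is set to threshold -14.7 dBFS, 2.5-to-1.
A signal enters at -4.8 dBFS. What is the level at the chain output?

-36.54 dBFS

Stage 1: overshoot 12 dB → 12/6 = 2 dB → -14.8 dBFS.
Stage 2: overshoot 29.2 dB → 29.2/20 = 1.46 dB → -42.54 dBFS; +6 dB make-up → -36.54 dBFS.
Stage 3: below threshold (-36.54 ≤ -14.7); passes unchanged; output -36.54 dBFS.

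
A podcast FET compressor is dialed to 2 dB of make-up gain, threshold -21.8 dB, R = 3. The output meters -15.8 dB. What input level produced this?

-9.8 dB

Stripping the +2 dB make-up gives -17.8 dB at the gain stage.
Post-compression overshoot = -17.8 − (-21.8) = 4 dB.
Undo the ratio: input overshoot = 4 × 3 = 12 dB, giving input = -9.8 dB.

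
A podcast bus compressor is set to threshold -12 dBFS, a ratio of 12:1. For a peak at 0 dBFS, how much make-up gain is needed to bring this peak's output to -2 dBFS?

9 dB

Without make-up, output = threshold + overshoot/12 = -12 + 1 = -11 dBFS.
Gap to target: 9 dB.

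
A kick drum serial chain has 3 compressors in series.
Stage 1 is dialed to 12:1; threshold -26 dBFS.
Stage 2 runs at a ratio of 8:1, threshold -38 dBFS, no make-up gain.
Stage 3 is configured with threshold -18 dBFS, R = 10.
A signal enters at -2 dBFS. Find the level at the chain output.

-36.25 dBFS

Stage 1: -2 dBFS is 24 dB over -26 dBFS; at 12:1 that becomes 2 dB over, giving -24 dBFS.
Stage 2: -24 dBFS is 14 dB over -38 dBFS; at 8:1 that becomes 1.75 dB over, giving -36.25 dBFS.
Stage 3: -36.25 dBFS is at or below the -18 dBFS threshold — no compression; output -36.25 dBFS.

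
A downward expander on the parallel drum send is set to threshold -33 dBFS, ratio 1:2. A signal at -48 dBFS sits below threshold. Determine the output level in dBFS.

-63 dBFS

The input is 15 dB below the -33 dBFS threshold.
A 1:2 expander multiplies undershoot by 2: 15 × 2 = 30 dB below threshold.
Output = -33 − 30 = -63 dBFS.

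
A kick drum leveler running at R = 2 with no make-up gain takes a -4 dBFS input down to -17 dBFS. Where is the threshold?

Let T be the threshold. Output overshoot = (input overshoot)/R, so -17 − T = (-4 − T)/2.
2·(-17 − T) = -4 − T → 1·T = -34 − (-4) = -30.
T = -30/1 = -30 dBFS.

-30 dBFS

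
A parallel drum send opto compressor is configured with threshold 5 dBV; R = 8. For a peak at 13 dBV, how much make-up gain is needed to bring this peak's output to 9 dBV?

3 dB

Overshoot 8 dB → 8/8 = 1 dB after compression, so the compressed level is 5 + 1 = 6 dBV.
Make-up = target − compressed = 9 − 6 = 3 dB.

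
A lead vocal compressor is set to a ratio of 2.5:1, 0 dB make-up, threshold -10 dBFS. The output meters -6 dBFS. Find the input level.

Post-compression overshoot = -6 − (-10) = 4 dB.
Before 2.5:1 compression the overshoot was 4 × 2.5 = 10 dB, so input = -10 + 10 = 0 dBFS.

0 dBFS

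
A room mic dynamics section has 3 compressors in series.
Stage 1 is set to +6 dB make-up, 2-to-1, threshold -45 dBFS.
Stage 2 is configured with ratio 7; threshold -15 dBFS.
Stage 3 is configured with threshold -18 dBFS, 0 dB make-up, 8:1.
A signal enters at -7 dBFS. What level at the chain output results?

Stage 1: 38 dB above -45 dBFS, reduced 2:1 to 19 dB above → -26 dBFS; +6 dB make-up → -20 dBFS.
Stage 2: -20 dBFS is at or below the -15 dBFS threshold — no compression; output -20 dBFS.
Stage 3: below threshold (-20 ≤ -18); passes unchanged; output -20 dBFS.

-20 dBFS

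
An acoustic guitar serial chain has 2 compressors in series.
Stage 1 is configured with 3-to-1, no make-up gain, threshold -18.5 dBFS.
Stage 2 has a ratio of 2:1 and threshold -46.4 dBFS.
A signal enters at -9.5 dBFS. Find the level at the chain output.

Stage 1: overshoot 9 dB → 9/3 = 3 dB → -15.5 dBFS.
Stage 2: -15.5 dBFS is 30.9 dB over -46.4 dBFS; at 2:1 that becomes 15.45 dB over, giving -30.95 dBFS.

-30.95 dBFS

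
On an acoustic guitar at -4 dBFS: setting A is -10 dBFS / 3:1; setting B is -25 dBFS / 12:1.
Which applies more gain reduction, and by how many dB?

A: overshoot 6 dB → output overshoot 2 dB → GR 4 dB.
B: overshoot 21 dB → output overshoot 1.75 dB → GR 19.25 dB.
B reduces 15.25 dB more.

B, by 15.25 dB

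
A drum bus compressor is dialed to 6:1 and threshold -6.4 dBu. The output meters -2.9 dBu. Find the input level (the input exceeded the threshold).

Post-compression overshoot = -2.9 − (-6.4) = 3.5 dB.
Undo the ratio: input overshoot = 3.5 × 6 = 21 dB, giving input = 14.6 dBu.

14.6 dBu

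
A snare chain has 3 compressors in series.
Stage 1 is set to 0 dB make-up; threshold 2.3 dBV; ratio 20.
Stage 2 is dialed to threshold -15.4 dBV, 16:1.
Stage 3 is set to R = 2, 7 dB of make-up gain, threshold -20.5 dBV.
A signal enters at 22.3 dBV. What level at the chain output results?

-10.365625 dBV

Stage 1: 22.3 dBV is 20 dB over 2.3 dBV; at 20:1 that becomes 1 dB over, giving 3.3 dBV.
Stage 2: overshoot 18.7 dB → 18.7/16 = 1.16875 dB → -14.23125 dBV.
Stage 3: 6.26875 dB above -20.5 dBV, reduced 2:1 to 3.134375 dB above → -17.365625 dBV; +7 dB make-up → -10.365625 dBV.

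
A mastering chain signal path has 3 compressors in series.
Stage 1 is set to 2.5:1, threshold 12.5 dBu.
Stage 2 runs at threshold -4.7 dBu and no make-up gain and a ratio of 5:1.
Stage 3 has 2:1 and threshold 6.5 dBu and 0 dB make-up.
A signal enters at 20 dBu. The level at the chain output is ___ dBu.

Stage 1: overshoot 7.5 dB → 7.5/2.5 = 3 dB → 15.5 dBu.
Stage 2: 20.2 dB above -4.7 dBu, reduced 5:1 to 4.04 dB above → -0.66 dBu.
Stage 3: -0.66 dBu ≤ 6.5 dBu, so stage 3 doesn't engage; output -0.66 dBu.

-0.66 dBu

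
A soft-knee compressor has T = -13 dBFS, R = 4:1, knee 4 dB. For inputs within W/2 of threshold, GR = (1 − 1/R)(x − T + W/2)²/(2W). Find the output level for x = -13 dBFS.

x − T + W/2 = -13 − (-13) + 2 = 2.
GR = (1 − 1/4) × 2² / 8 = 0.75 × 4 / 8 = 0.375 dB.
Output = -13 − 0.375 = -13.375 dBFS.

-13.375 dBFS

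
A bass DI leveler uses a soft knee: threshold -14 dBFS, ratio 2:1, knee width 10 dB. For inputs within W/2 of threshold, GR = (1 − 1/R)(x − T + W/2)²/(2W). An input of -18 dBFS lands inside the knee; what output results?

-18.025 dBFS

x − T + W/2 = -18 − (-14) + 5 = 1.
GR = (1 − 1/2) × 1² / 20 = 0.5 × 1 / 20 = 0.025 dB.
Output = -18 − 0.025 = -18.025 dBFS.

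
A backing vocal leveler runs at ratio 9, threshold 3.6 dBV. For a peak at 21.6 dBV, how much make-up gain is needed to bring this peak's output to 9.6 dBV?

4 dB

Without make-up, output = threshold + overshoot/9 = 3.6 + 2 = 5.6 dBV.
Gap to target: 4 dB.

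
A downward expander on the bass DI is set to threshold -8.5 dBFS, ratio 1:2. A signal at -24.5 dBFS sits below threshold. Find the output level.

-40.5 dBFS

Undershoot = (-8.5) − (-24.5) = 16 dB.
At 1:2, that expands to 32 dB under threshold.
Output = -8.5 − 32 = -40.5 dBFS.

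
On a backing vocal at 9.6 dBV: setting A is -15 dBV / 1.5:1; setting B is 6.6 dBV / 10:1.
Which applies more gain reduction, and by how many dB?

A, by 5.5 dB

A: GR = 24.6 − 24.6/1.5 = 8.2 dB.
B: GR = 3 − 3/10 = 2.7 dB.
Difference: 5.5 dB in favour of A.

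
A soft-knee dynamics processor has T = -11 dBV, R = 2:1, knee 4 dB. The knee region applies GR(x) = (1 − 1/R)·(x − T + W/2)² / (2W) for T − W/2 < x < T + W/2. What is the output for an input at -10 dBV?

x − T + W/2 = -10 − (-11) + 2 = 3.
GR = (1 − 1/2) × 3² / 8 = 0.5 × 9 / 8 = 0.5625 dB.
Output = -10 − 0.5625 = -10.5625 dBV.

-10.5625 dBV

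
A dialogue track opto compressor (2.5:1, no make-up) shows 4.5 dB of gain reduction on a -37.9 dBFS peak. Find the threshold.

-45.4 dBFS

Gain reduction = -37.9 − (-42.4) = 4.5 dB; output overshoot = GR / (R − 1) = 4.5 / 1.5 = 3 dB.
Threshold = output − output overshoot = -42.4 − 3 = -45.4 dBFS.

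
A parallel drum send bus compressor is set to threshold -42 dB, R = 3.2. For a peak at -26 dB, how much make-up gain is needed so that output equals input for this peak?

The peak compresses to -42 + 16/3.2 = -37 dB.
To reach -26 dB requires -26 − (-37) = 11 dB of make-up.

11 dB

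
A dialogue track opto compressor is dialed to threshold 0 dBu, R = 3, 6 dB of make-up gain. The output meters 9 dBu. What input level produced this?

Before make-up, the level was 9 − 6 = 3 dBu.
Post-compression overshoot = 3 − 0 = 3 dB.
Input overshoot = R × output overshoot = 9 dB → input = 0 + 9 = 9 dBu.

9 dBu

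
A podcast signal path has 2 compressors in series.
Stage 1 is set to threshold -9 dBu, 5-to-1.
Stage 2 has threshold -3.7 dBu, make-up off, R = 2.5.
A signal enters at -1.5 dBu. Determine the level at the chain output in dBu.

Stage 1: -1.5 dBu is 7.5 dB over -9 dBu; at 5:1 that becomes 1.5 dB over, giving -7.5 dBu.
Stage 2: below threshold (-7.5 ≤ -3.7); passes unchanged; output -7.5 dBu.

-7.5 dBu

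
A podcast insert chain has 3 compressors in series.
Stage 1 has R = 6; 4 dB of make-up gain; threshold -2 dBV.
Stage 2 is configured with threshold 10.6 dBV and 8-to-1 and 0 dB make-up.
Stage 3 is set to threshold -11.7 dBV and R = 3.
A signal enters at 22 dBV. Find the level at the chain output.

-5.8 dBV

Stage 1: 22 dBV is 24 dB over -2 dBV; at 6:1 that becomes 4 dB over, giving 2 dBV; +4 dB make-up → 6 dBV.
Stage 2: 6 dBV is at or below the 10.6 dBV threshold — no compression; output 6 dBV.
Stage 3: 17.7 dB above -11.7 dBV, reduced 3:1 to 5.9 dB above → -5.8 dBV.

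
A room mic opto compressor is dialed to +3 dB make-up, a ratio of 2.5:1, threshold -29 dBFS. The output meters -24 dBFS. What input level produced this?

-24 dBFS

Remove make-up: -24 − 3 = -27 dBFS.
That's 2 dB above the -29 dBFS threshold.
Input overshoot = R × output overshoot = 5 dB → input = -29 + 5 = -24 dBFS.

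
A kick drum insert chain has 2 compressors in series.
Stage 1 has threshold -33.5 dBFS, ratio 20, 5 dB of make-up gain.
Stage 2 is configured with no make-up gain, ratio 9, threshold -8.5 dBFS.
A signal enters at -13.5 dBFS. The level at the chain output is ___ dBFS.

-27.5 dBFS

Stage 1: overshoot 20 dB → 20/20 = 1 dB → -32.5 dBFS; +5 dB make-up → -27.5 dBFS.
Stage 2: below threshold (-27.5 ≤ -8.5); passes unchanged; output -27.5 dBFS.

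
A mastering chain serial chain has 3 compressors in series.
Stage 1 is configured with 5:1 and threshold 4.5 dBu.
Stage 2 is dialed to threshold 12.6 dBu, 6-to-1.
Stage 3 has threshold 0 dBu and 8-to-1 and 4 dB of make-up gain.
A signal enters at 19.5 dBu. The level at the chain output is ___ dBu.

Stage 1: 19.5 dBu is 15 dB over 4.5 dBu; at 5:1 that becomes 3 dB over, giving 7.5 dBu.
Stage 2: below threshold (7.5 ≤ 12.6); passes unchanged; output 7.5 dBu.
Stage 3: 7.5 dBu is 7.5 dB over 0 dBu; at 8:1 that becomes 0.9375 dB over, giving 0.9375 dBu; +4 dB make-up → 4.9375 dBu.

4.9375 dBu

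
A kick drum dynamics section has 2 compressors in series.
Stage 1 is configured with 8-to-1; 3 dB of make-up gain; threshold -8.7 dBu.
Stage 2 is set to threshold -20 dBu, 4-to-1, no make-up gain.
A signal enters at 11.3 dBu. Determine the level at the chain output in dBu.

-15.8 dBu

Stage 1: 11.3 dBu is 20 dB over -8.7 dBu; at 8:1 that becomes 2.5 dB over, giving -6.2 dBu; +3 dB make-up → -3.2 dBu.
Stage 2: 16.8 dB above -20 dBu, reduced 4:1 to 4.2 dB above → -15.8 dBu.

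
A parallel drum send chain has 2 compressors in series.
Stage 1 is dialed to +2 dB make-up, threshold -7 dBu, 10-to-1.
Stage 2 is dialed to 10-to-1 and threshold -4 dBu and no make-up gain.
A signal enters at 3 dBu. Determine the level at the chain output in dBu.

Stage 1: 3 dBu is 10 dB over -7 dBu; at 10:1 that becomes 1 dB over, giving -6 dBu; +2 dB make-up → -4 dBu.
Stage 2: -4 dBu is at or below the -4 dBu threshold — no compression; output -4 dBu.

-4 dBu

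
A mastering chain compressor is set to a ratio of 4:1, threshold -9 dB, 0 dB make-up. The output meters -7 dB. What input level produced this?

Post-compression overshoot = -7 − (-9) = 2 dB.
Before 4:1 compression the overshoot was 2 × 4 = 8 dB, so input = -9 + 8 = -1 dB.

-1 dB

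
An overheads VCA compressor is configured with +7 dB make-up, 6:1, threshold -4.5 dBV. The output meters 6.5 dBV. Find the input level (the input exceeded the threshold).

Before make-up, the level was 6.5 − 7 = -0.5 dBV.
The compressed level sits -0.5 − (-4.5) = 4 dB over threshold.
Undo the ratio: input overshoot = 4 × 6 = 24 dB, giving input = 19.5 dBV.

19.5 dBV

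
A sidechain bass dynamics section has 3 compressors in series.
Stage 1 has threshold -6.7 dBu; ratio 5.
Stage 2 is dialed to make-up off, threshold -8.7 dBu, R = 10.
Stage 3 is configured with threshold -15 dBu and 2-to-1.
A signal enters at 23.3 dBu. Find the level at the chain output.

Stage 1: 30 dB above -6.7 dBu, reduced 5:1 to 6 dB above → -0.7 dBu.
Stage 2: 8 dB above -8.7 dBu, reduced 10:1 to 0.8 dB above → -7.9 dBu.
Stage 3: -7.9 dBu is 7.1 dB over -15 dBu; at 2:1 that becomes 3.55 dB over, giving -11.45 dBu.

-11.45 dBu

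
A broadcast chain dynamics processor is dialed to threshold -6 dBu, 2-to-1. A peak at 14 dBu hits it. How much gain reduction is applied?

10 dB

14 dBu exceeds the threshold by 20 dB.
A 2:1 ratio leaves 10 dB of that excess.
GR = overshoot in − overshoot out = 20 − 10 = 10 dB.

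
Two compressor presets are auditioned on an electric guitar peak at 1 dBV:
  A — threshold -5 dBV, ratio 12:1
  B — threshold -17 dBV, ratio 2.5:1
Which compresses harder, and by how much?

A: GR = 6 − 6/12 = 5.5 dB.
B: GR = 18 − 18/2.5 = 10.8 dB.
Difference: 5.3 dB in favour of B.

B, by 5.3 dB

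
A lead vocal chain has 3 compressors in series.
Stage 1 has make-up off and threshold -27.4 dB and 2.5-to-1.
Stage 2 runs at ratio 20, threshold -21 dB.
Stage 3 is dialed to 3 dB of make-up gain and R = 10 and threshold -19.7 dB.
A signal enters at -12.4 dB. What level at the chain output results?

Stage 1: 15 dB above -27.4 dB, reduced 2.5:1 to 6 dB above → -21.4 dB.
Stage 2: -21.4 dB is at or below the -21 dB threshold — no compression; output -21.4 dB.
Stage 3: -21.4 dB ≤ -19.7 dB, so stage 3 doesn't engage; make-up brings it to -18.4 dB.

-18.4 dB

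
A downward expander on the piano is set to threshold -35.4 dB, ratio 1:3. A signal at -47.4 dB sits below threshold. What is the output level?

-71.4 dB

The input is 12 dB below the -35.4 dB threshold.
A 1:3 expander multiplies undershoot by 3: 12 × 3 = 36 dB below threshold.
Output = -35.4 − 36 = -71.4 dB.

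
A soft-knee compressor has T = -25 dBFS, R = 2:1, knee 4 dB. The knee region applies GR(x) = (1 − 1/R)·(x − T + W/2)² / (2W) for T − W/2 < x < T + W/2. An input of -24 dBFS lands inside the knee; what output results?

-24.5625 dBFS

x − T + W/2 = -24 − (-25) + 2 = 3.
GR = (1 − 1/2) × 3² / 8 = 0.5 × 9 / 8 = 0.5625 dB.
Output = -24 − 0.5625 = -24.5625 dBFS.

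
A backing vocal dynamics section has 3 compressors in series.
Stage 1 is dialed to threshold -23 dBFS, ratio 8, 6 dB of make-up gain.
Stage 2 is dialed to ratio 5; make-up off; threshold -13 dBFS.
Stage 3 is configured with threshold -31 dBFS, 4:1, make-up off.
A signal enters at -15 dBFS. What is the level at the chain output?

Stage 1: overshoot 8 dB → 8/8 = 1 dB → -22 dBFS; +6 dB make-up → -16 dBFS.
Stage 2: -16 dBFS ≤ -13 dBFS, so stage 2 doesn't engage; output -16 dBFS.
Stage 3: -16 dBFS is 15 dB over -31 dBFS; at 4:1 that becomes 3.75 dB over, giving -27.25 dBFS.

-27.25 dBFS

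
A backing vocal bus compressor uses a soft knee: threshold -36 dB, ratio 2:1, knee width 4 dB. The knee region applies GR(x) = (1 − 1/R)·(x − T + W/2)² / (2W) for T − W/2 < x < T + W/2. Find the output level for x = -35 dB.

-35.5625 dB

x − T + W/2 = -35 − (-36) + 2 = 3.
GR = (1 − 1/2) × 3² / 8 = 0.5 × 9 / 8 = 0.5625 dB.
Output = -35 − 0.5625 = -35.5625 dB.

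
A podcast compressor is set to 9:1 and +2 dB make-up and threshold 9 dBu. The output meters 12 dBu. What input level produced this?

Remove make-up: 12 − 2 = 10 dBu.
The compressed level sits 10 − 9 = 1 dB over threshold.
Before 9:1 compression the overshoot was 1 × 9 = 9 dB, so input = 9 + 9 = 18 dBu.

18 dBu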